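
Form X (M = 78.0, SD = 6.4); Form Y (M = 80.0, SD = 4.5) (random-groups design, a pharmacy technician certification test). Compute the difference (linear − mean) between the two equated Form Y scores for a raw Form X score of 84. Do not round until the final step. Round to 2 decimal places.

Mean-equated: 84 + (80.0 − 78.0) = 86.00
Linear-equated: (4.5/6.4)(84 − 78.0) + 80.0 = 84.219
Difference = 84.219 − 86.00 = -1.78

-1.78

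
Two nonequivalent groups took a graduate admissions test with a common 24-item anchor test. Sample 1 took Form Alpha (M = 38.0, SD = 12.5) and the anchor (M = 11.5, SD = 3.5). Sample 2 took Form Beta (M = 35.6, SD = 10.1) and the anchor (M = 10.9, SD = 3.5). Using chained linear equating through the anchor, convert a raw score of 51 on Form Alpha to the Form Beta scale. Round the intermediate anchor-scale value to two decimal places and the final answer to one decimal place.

47.8

Form Alpha → anchor (Sample 1): v = (3.5/12.5)(51 − 38.0) + 11.5 = 15.14
anchor → Form Beta (Sample 2): y = (10.1/3.5)(15.14 − 10.9) + 35.6 = 47.8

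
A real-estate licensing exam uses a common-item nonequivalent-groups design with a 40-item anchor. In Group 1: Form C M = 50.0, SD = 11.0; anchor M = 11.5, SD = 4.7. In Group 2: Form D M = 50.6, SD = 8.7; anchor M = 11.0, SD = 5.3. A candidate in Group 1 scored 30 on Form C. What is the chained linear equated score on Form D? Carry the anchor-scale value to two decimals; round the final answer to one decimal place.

37.4

Form C → anchor (Group 1): v = (4.7/11.0)(30 − 50.0) + 11.5 = 2.95
anchor → Form D (Group 2): y = (8.7/5.3)(2.95 − 11.0) + 50.6 = 37.4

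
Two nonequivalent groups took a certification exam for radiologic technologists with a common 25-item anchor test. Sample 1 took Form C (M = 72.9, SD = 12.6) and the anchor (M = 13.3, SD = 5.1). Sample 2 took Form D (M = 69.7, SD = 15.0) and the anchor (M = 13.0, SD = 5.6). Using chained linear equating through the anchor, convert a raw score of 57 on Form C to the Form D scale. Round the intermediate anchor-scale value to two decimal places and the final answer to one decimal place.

Form C → anchor (Sample 1): v = (5.1/12.6)(57 − 72.9) + 13.3 = 6.86
anchor → Form D (Sample 2): y = (15.0/5.6)(6.86 − 13.0) + 69.7 = 53.3

53.3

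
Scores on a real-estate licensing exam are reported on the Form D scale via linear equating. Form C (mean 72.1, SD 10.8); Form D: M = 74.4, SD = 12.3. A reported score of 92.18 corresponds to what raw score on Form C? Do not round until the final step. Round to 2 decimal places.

Invert y = (SD_Y/SD_X)(x − M_X) + M_Y:
x = (SD_X/SD_Y)(y − M_Y) + M_X = (10.8/12.3)(92.18 − 74.4) + 72.1
x = 0.878049 × 17.780 + 72.1 = 87.71

87.71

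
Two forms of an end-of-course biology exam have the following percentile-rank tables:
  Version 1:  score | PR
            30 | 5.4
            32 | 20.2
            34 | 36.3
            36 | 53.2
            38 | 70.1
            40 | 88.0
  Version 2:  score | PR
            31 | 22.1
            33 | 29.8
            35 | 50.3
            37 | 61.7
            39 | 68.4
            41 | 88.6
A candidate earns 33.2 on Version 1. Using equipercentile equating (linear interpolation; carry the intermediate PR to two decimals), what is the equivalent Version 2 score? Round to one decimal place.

33.0

PR of 33.2 on Version 1: 20.2 + (33.2 − 32)/(34 − 32) × (36.3 − 20.2) = 29.86
On Version 2, PR 29.86 falls between score 33 (PR 29.8) and 35 (PR 50.3).
Interpolate: 33 + (29.86 − 29.8)/(50.3 − 29.8) × (35 − 33) = 33.0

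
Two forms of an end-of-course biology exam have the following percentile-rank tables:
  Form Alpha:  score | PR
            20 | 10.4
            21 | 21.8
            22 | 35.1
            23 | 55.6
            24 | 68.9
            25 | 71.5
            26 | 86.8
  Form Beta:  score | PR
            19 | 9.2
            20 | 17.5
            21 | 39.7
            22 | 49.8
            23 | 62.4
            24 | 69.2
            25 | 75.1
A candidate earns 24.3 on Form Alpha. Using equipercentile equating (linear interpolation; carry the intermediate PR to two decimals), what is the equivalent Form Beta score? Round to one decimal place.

PR of 24.3 on Form Alpha: 68.9 + (24.3 − 24)/(25 − 24) × (71.5 − 68.9) = 69.68
On Form Beta, PR 69.68 falls between score 24 (PR 69.2) and 25 (PR 75.1).
Interpolate: 24 + (69.68 − 69.2)/(75.1 − 69.2) × (25 − 24) = 24.1

24.1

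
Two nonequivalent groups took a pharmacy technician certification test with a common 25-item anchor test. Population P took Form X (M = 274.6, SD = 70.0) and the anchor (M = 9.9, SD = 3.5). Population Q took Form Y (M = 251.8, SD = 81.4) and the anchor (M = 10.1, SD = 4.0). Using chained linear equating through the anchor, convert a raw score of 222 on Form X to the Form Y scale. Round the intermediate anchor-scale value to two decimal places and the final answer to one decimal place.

Form X → anchor (Population P): v = (3.5/70.0)(222 − 274.6) + 9.9 = 7.27
anchor → Form Y (Population Q): y = (81.4/4.0)(7.27 − 10.1) + 251.8 = 194.2

194.2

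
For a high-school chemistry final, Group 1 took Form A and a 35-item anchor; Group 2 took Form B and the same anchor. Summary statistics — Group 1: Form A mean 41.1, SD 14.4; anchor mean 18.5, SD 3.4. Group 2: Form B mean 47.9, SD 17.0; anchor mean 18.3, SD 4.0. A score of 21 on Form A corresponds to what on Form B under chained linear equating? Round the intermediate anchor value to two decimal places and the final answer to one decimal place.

Form A → anchor (Group 1): v = (3.4/14.4)(21 − 41.1) + 18.5 = 13.75
anchor → Form B (Group 2): y = (17.0/4.0)(13.75 − 18.3) + 47.9 = 28.6

28.6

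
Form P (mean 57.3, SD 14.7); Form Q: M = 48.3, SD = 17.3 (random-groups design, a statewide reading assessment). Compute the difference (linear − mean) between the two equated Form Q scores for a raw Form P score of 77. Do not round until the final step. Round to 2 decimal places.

Mean-equated: 77 + (48.3 − 57.3) = 68.00
Linear-equated: (17.3/14.7)(77 − 57.3) + 48.3 = 71.484
Difference = 71.484 − 68.00 = 3.48

3.48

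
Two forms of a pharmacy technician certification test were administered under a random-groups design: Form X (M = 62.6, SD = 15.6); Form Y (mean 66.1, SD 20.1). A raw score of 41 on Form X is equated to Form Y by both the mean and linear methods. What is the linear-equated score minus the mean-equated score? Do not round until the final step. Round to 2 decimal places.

Mean-equated: 41 + (66.1 − 62.6) = 44.50
Linear-equated: (20.1/15.6)(41 − 62.6) + 66.1 = 38.269
Difference = 38.269 − 44.50 = -6.23

-6.23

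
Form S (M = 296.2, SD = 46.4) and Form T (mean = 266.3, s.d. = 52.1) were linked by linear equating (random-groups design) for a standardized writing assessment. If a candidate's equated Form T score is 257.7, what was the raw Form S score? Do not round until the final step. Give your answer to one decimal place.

288.5

Invert y = (SD_Y/SD_X)(x − M_X) + M_Y:
x = (SD_X/SD_Y)(y − M_Y) + M_X = (46.4/52.1)(257.7 − 266.3) + 296.2
x = 0.890595 × -8.600 + 296.2 = 288.5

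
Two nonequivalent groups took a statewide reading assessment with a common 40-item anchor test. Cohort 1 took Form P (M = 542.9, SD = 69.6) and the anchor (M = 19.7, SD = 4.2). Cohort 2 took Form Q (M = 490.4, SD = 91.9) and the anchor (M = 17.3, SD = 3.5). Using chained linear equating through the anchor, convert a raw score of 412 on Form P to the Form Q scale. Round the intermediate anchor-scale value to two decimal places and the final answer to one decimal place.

Form P → anchor (Cohort 1): v = (4.2/69.6)(412 − 542.9) + 19.7 = 11.80
anchor → Form Q (Cohort 2): y = (91.9/3.5)(11.80 − 17.3) + 490.4 = 346.0

346.0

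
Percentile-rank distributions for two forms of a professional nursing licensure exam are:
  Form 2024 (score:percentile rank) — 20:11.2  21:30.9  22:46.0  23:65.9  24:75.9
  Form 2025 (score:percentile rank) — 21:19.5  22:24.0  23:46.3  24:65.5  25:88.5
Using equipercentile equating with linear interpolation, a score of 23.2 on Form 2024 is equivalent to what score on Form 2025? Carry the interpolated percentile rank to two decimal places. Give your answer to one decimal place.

PR of 23.2 on Form 2024: 65.9 + (23.2 − 23)/(24 − 23) × (75.9 − 65.9) = 67.90
On Form 2025, PR 67.90 falls between score 24 (PR 65.5) and 25 (PR 88.5).
Interpolate: 24 + (67.90 − 65.5)/(88.5 − 65.5) × (25 − 24) = 24.1

24.1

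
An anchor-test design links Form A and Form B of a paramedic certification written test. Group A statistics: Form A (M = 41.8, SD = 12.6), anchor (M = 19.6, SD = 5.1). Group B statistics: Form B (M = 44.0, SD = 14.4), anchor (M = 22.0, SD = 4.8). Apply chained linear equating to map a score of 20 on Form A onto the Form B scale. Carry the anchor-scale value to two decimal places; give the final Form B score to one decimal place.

Form A → anchor (Group A): v = (5.1/12.6)(20 − 41.8) + 19.6 = 10.78
anchor → Form B (Group B): y = (14.4/4.8)(10.78 − 22.0) + 44.0 = 10.3

10.3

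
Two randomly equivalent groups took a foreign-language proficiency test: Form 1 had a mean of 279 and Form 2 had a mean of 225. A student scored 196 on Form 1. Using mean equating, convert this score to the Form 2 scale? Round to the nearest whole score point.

Mean equating: y = x + (M_Y − M_X) = 196 + (225 − 279) = 142

142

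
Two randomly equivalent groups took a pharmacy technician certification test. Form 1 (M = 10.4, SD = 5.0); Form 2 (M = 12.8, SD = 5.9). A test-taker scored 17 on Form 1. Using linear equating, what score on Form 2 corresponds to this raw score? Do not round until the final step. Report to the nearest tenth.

Linear equating: y = (SD_Y/SD_X)(x − M_X) + M_Y
y = (5.9/5.0)(17 − 10.4) + 12.8
y = 1.180000 × 6.6 + 12.8 = 7.7880 + 12.8 = 20.6

20.6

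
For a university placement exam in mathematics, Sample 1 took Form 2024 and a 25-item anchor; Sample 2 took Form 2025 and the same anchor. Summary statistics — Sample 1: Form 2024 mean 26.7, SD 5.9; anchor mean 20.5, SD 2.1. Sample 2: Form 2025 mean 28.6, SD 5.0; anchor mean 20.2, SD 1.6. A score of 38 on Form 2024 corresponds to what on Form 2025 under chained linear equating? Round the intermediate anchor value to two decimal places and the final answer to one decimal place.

42.1

Form 2024 → anchor (Sample 1): v = (2.1/5.9)(38 − 26.7) + 20.5 = 24.52
anchor → Form 2025 (Sample 2): y = (5.0/1.6)(24.52 − 20.2) + 28.6 = 42.1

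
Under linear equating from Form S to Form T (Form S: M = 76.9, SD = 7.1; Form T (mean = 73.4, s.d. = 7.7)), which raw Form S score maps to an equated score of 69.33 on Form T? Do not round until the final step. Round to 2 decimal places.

73.15

Invert y = (SD_Y/SD_X)(x − M_X) + M_Y:
x = (SD_X/SD_Y)(y − M_Y) + M_X = (7.1/7.7)(69.33 − 73.4) + 76.9
x = 0.922078 × -4.070 + 76.9 = 73.15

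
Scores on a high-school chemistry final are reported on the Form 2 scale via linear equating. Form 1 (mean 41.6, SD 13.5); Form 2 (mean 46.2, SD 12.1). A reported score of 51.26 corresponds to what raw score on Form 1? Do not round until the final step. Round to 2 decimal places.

Invert y = (SD_Y/SD_X)(x − M_X) + M_Y:
x = (SD_X/SD_Y)(y − M_Y) + M_X = (13.5/12.1)(51.26 − 46.2) + 41.6
x = 1.115702 × 5.060 + 41.6 = 47.25

47.25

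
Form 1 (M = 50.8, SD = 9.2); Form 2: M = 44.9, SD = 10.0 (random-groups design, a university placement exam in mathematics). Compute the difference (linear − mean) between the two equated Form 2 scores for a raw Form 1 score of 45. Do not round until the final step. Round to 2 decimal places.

Mean-equated: 45 + (44.9 − 50.8) = 39.10
Linear-equated: (10.0/9.2)(45 − 50.8) + 44.9 = 38.596
Difference = 38.596 − 39.10 = -0.50

-0.50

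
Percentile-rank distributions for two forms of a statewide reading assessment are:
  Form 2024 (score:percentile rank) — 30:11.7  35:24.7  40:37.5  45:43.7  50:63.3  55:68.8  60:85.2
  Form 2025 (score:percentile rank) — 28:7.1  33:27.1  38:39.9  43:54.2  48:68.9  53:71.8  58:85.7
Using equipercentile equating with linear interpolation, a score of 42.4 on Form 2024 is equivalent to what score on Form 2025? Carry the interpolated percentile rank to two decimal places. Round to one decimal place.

38.2

PR of 42.4 on Form 2024: 37.5 + (42.4 − 40)/(45 − 40) × (43.7 − 37.5) = 40.48
On Form 2025, PR 40.48 falls between score 38 (PR 39.9) and 43 (PR 54.2).
Interpolate: 38 + (40.48 − 39.9)/(54.2 − 39.9) × (43 − 38) = 38.2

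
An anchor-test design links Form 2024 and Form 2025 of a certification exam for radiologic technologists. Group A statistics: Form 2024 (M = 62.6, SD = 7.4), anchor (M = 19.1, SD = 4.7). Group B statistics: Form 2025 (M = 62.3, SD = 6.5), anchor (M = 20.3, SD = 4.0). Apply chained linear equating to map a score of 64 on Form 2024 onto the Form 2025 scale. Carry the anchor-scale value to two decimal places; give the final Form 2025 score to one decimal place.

Form 2024 → anchor (Group A): v = (4.7/7.4)(64 − 62.6) + 19.1 = 19.99
anchor → Form 2025 (Group B): y = (6.5/4.0)(19.99 − 20.3) + 62.3 = 61.8

61.8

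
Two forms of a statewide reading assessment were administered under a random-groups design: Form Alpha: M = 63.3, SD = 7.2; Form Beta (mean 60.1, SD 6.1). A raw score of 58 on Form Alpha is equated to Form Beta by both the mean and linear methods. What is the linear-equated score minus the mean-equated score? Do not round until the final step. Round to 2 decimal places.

0.81

Mean-equated: 58 + (60.1 − 63.3) = 54.80
Linear-equated: (6.1/7.2)(58 − 63.3) + 60.1 = 55.610
Difference = 55.610 − 54.80 = 0.81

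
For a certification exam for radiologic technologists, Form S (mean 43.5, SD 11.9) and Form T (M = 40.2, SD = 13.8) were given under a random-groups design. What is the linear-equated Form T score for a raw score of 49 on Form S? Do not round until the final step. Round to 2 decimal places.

Linear equating: y = (SD_Y/SD_X)(x − M_X) + M_Y
y = (13.8/11.9)(49 − 43.5) + 40.2
y = 1.159664 × 5.5 + 40.2 = 6.3782 + 40.2 = 46.58

46.58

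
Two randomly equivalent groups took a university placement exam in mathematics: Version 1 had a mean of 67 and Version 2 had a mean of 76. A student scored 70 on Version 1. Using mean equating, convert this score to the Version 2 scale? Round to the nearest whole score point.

Mean equating: y = x + (M_Y − M_X) = 70 + (76 − 67) = 79

79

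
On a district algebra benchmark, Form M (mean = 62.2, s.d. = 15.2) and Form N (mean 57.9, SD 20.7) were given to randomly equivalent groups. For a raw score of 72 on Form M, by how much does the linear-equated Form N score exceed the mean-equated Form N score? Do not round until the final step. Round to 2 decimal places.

Mean-equated: 72 + (57.9 − 62.2) = 67.70
Linear-equated: (20.7/15.2)(72 − 62.2) + 57.9 = 71.246
Difference = 71.246 − 67.70 = 3.55

3.55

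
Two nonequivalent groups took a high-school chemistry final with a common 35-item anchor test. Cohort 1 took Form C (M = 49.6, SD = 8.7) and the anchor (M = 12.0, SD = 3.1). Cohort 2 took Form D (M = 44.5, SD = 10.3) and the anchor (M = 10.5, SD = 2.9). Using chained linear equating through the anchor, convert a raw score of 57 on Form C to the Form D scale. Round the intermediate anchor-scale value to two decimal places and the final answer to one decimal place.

Form C → anchor (Cohort 1): v = (3.1/8.7)(57 − 49.6) + 12.0 = 14.64
anchor → Form D (Cohort 2): y = (10.3/2.9)(14.64 − 10.5) + 44.5 = 59.2

59.2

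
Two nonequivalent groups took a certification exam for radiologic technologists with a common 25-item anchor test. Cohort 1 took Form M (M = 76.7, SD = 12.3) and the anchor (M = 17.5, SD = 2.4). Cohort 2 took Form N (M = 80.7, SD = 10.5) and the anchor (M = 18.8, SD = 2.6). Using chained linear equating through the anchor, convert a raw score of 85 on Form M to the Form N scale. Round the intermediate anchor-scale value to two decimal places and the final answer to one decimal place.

Form M → anchor (Cohort 1): v = (2.4/12.3)(85 − 76.7) + 17.5 = 19.12
anchor → Form N (Cohort 2): y = (10.5/2.6)(19.12 − 18.8) + 80.7 = 82.0

82.0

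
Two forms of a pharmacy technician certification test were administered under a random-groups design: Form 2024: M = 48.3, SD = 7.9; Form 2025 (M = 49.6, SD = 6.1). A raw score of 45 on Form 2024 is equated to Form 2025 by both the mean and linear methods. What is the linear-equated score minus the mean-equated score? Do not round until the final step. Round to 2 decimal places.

0.75

Mean-equated: 45 + (49.6 − 48.3) = 46.30
Linear-equated: (6.1/7.9)(45 − 48.3) + 49.6 = 47.052
Difference = 47.052 − 46.30 = 0.75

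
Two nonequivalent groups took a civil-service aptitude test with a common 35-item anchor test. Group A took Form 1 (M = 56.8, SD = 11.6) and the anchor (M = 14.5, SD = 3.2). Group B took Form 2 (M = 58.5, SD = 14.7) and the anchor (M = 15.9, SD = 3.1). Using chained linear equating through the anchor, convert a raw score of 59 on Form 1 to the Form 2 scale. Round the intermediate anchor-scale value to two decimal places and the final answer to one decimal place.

54.8

Form 1 → anchor (Group A): v = (3.2/11.6)(59 − 56.8) + 14.5 = 15.11
anchor → Form 2 (Group B): y = (14.7/3.1)(15.11 − 15.9) + 58.5 = 54.8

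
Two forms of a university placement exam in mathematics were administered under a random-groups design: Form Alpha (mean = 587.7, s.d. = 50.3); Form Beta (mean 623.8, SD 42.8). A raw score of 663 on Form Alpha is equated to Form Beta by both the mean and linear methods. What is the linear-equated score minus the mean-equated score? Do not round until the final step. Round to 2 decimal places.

-11.23

Mean-equated: 663 + (623.8 − 587.7) = 699.10
Linear-equated: (42.8/50.3)(663 − 587.7) + 623.8 = 687.872
Difference = 687.872 − 699.10 = -11.23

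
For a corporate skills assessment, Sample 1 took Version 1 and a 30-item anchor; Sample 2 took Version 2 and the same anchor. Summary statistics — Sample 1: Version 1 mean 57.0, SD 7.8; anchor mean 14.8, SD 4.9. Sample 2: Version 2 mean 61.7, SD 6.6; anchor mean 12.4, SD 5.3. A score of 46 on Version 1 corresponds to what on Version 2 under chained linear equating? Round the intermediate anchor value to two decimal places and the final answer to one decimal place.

56.1

Version 1 → anchor (Sample 1): v = (4.9/7.8)(46 − 57.0) + 14.8 = 7.89
anchor → Version 2 (Sample 2): y = (6.6/5.3)(7.89 − 12.4) + 61.7 = 56.1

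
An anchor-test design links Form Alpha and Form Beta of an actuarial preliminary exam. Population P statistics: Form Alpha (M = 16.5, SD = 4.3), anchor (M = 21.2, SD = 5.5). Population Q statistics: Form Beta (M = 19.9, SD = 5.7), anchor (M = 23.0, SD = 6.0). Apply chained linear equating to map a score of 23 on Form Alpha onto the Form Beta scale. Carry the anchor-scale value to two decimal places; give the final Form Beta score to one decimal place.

26.1

Form Alpha → anchor (Population P): v = (5.5/4.3)(23 − 16.5) + 21.2 = 29.51
anchor → Form Beta (Population Q): y = (5.7/6.0)(29.51 − 23.0) + 19.9 = 26.1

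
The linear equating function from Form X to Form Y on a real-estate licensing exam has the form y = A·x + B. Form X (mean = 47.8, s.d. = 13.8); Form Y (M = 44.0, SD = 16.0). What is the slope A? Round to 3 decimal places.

1.159

A = SD_Y / SD_X = 16.0 / 13.8 = 1.159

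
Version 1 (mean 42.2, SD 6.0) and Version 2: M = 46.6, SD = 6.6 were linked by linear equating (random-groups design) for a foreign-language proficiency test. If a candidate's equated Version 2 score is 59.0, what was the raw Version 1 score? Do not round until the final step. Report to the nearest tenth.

Invert y = (SD_Y/SD_X)(x − M_X) + M_Y:
x = (SD_X/SD_Y)(y − M_Y) + M_X = (6.0/6.6)(59.0 − 46.6) + 42.2
x = 0.909091 × 12.400 + 42.2 = 53.5

53.5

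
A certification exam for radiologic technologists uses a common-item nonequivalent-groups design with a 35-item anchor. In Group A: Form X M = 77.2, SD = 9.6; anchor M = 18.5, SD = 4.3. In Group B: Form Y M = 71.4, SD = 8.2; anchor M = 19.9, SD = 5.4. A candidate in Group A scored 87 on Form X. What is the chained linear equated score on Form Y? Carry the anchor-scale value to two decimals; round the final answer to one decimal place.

Form X → anchor (Group A): v = (4.3/9.6)(87 − 77.2) + 18.5 = 22.89
anchor → Form Y (Group B): y = (8.2/5.4)(22.89 − 19.9) + 71.4 = 75.9

75.9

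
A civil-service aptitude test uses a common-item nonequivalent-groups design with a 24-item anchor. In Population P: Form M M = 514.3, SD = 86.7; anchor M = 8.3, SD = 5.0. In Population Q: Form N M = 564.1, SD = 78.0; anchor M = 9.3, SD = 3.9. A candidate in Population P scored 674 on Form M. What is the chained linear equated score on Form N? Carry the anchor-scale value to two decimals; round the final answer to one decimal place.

728.3

Form M → anchor (Population P): v = (5.0/86.7)(674 − 514.3) + 8.3 = 17.51
anchor → Form N (Population Q): y = (78.0/3.9)(17.51 − 9.3) + 564.1 = 728.3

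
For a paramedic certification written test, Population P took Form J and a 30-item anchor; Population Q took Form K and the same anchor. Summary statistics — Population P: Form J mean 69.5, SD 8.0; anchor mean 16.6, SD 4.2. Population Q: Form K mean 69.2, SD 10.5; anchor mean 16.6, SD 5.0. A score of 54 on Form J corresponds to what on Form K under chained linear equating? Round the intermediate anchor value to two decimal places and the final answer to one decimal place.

Form J → anchor (Population P): v = (4.2/8.0)(54 − 69.5) + 16.6 = 8.46
anchor → Form K (Population Q): y = (10.5/5.0)(8.46 − 16.6) + 69.2 = 52.1

52.1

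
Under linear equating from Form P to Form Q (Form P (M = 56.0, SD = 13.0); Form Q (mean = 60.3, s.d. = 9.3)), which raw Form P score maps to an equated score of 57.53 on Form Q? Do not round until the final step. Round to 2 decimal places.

Invert y = (SD_Y/SD_X)(x − M_X) + M_Y:
x = (SD_X/SD_Y)(y − M_Y) + M_X = (13.0/9.3)(57.53 − 60.3) + 56.0
x = 1.397849 × -2.770 + 56.0 = 52.13

52.13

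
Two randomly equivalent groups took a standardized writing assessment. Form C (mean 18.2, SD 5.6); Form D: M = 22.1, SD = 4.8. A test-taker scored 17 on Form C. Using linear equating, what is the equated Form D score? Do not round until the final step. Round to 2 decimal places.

21.07

Linear equating: y = (SD_Y/SD_X)(x − M_X) + M_Y
y = (4.8/5.6)(17 − 18.2) + 22.1
y = 0.857143 × -1.2 + 22.1 = -1.0286 + 22.1 = 21.07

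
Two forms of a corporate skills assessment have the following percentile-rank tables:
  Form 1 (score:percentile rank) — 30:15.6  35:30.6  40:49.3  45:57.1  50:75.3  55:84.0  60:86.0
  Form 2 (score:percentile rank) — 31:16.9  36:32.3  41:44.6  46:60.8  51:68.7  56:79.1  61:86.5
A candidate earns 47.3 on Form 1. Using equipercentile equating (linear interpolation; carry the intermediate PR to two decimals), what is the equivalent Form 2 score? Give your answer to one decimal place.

PR of 47.3 on Form 1: 57.1 + (47.3 − 45)/(50 − 45) × (75.3 − 57.1) = 65.47
On Form 2, PR 65.47 falls between score 46 (PR 60.8) and 51 (PR 68.7).
Interpolate: 46 + (65.47 − 60.8)/(68.7 − 60.8) × (51 − 46) = 49.0

49.0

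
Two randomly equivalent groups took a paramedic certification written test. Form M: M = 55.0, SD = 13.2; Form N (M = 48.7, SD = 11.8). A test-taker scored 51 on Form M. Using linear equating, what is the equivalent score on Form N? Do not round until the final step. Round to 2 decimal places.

Linear equating: y = (SD_Y/SD_X)(x − M_X) + M_Y
y = (11.8/13.2)(51 − 55.0) + 48.7
y = 0.893939 × -4.0 + 48.7 = -3.5758 + 48.7 = 45.12

45.12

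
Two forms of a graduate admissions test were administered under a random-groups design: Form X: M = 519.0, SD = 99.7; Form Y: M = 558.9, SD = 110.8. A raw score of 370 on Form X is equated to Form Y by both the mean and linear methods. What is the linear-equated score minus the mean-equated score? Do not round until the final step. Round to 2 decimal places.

-16.59

Mean-equated: 370 + (558.9 − 519.0) = 409.90
Linear-equated: (110.8/99.7)(370 − 519.0) + 558.9 = 393.311
Difference = 393.311 − 409.90 = -16.59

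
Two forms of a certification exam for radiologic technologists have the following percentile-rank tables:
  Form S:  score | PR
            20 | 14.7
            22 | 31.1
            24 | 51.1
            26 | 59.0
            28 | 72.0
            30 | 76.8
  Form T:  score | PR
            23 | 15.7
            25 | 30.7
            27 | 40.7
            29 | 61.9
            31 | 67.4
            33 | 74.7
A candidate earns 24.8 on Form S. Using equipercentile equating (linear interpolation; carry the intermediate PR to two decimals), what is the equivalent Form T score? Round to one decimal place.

PR of 24.8 on Form S: 51.1 + (24.8 − 24)/(26 − 24) × (59.0 − 51.1) = 54.26
On Form T, PR 54.26 falls between score 27 (PR 40.7) and 29 (PR 61.9).
Interpolate: 27 + (54.26 − 40.7)/(61.9 − 40.7) × (29 − 27) = 28.3

28.3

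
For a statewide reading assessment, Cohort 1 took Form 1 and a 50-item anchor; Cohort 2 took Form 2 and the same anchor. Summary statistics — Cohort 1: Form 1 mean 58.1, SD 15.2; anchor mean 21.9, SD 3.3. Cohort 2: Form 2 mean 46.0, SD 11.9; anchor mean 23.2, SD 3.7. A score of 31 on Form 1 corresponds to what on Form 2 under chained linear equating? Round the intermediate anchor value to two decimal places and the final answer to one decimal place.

Form 1 → anchor (Cohort 1): v = (3.3/15.2)(31 − 58.1) + 21.9 = 16.02
anchor → Form 2 (Cohort 2): y = (11.9/3.7)(16.02 − 23.2) + 46.0 = 22.9

22.9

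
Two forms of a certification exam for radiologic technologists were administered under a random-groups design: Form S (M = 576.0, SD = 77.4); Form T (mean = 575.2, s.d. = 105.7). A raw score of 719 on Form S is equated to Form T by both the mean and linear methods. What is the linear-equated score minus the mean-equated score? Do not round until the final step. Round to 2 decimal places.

Mean-equated: 719 + (575.2 − 576.0) = 718.20
Linear-equated: (105.7/77.4)(719 − 576.0) + 575.2 = 770.486
Difference = 770.486 − 718.20 = 52.29

52.29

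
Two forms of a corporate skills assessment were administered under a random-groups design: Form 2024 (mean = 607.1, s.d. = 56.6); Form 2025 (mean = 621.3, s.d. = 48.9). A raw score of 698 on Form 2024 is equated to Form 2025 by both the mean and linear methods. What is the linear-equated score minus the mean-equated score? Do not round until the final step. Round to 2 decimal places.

-12.37

Mean-equated: 698 + (621.3 − 607.1) = 712.20
Linear-equated: (48.9/56.6)(698 − 607.1) + 621.3 = 699.834
Difference = 699.834 − 712.20 = -12.37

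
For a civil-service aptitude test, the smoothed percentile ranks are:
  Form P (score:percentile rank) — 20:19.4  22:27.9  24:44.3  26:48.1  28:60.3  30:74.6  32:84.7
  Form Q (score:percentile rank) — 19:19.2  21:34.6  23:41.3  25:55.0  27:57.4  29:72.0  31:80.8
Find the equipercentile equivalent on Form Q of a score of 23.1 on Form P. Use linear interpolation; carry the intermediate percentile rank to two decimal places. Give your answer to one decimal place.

21.7

PR of 23.1 on Form P: 27.9 + (23.1 − 22)/(24 − 22) × (44.3 − 27.9) = 36.92
On Form Q, PR 36.92 falls between score 21 (PR 34.6) and 23 (PR 41.3).
Interpolate: 21 + (36.92 − 34.6)/(41.3 − 34.6) × (23 − 21) = 21.7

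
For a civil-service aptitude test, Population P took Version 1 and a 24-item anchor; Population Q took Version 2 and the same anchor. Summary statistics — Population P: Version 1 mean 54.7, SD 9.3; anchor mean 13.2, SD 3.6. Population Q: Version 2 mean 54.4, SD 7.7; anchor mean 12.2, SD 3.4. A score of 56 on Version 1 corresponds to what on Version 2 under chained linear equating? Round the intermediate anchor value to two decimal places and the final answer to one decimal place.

57.8

Version 1 → anchor (Population P): v = (3.6/9.3)(56 − 54.7) + 13.2 = 13.70
anchor → Version 2 (Population Q): y = (7.7/3.4)(13.70 − 12.2) + 54.4 = 57.8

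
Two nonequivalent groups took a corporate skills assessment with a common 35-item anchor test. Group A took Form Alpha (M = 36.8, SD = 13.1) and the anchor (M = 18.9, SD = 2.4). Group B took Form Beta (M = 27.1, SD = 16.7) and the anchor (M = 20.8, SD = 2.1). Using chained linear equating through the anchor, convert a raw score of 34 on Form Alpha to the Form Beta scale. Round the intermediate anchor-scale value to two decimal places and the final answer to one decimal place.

Form Alpha → anchor (Group A): v = (2.4/13.1)(34 − 36.8) + 18.9 = 18.39
anchor → Form Beta (Group B): y = (16.7/2.1)(18.39 − 20.8) + 27.1 = 7.9

7.9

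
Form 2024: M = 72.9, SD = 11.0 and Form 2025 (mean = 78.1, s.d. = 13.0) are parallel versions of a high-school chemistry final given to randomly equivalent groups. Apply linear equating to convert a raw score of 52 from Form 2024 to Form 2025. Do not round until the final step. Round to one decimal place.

Linear equating: y = (SD_Y/SD_X)(x − M_X) + M_Y
y = (13.0/11.0)(52 − 72.9) + 78.1
y = 1.181818 × -20.9 + 78.1 = -24.7000 + 78.1 = 53.4

53.4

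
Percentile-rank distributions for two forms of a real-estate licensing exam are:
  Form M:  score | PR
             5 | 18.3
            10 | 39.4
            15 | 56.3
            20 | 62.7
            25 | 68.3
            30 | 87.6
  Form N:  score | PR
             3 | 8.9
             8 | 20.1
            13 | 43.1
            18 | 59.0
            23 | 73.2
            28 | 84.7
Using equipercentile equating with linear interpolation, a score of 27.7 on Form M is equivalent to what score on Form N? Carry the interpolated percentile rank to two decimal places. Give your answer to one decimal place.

PR of 27.7 on Form M: 68.3 + (27.7 − 25)/(30 − 25) × (87.6 − 68.3) = 78.72
On Form N, PR 78.72 falls between score 23 (PR 73.2) and 28 (PR 84.7).
Interpolate: 23 + (78.72 − 73.2)/(84.7 − 73.2) × (28 − 23) = 25.4

25.4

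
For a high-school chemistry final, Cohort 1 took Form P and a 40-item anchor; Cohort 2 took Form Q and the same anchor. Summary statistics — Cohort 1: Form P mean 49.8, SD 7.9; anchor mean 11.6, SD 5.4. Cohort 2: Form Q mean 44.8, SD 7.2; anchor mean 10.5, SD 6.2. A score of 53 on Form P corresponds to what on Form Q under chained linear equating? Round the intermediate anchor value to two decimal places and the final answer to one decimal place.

Form P → anchor (Cohort 1): v = (5.4/7.9)(53 − 49.8) + 11.6 = 13.79
anchor → Form Q (Cohort 2): y = (7.2/6.2)(13.79 − 10.5) + 44.8 = 48.6

48.6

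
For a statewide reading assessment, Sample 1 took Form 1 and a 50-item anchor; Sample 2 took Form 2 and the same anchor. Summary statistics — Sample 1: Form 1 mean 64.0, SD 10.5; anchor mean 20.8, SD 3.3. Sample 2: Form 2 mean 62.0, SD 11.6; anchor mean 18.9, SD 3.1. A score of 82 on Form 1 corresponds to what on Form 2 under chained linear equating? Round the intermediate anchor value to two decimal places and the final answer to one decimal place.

90.3

Form 1 → anchor (Sample 1): v = (3.3/10.5)(82 − 64.0) + 20.8 = 26.46
anchor → Form 2 (Sample 2): y = (11.6/3.1)(26.46 − 18.9) + 62.0 = 90.3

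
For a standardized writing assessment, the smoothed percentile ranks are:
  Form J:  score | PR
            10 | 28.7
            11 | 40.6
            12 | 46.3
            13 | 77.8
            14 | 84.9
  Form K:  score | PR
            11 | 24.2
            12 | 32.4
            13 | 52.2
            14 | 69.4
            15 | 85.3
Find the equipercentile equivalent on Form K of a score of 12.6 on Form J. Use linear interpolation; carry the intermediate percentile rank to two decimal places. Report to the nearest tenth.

PR of 12.6 on Form J: 46.3 + (12.6 − 12)/(13 − 12) × (77.8 − 46.3) = 65.20
On Form K, PR 65.20 falls between score 13 (PR 52.2) and 14 (PR 69.4).
Interpolate: 13 + (65.20 − 52.2)/(69.4 − 52.2) × (14 − 13) = 13.8

13.8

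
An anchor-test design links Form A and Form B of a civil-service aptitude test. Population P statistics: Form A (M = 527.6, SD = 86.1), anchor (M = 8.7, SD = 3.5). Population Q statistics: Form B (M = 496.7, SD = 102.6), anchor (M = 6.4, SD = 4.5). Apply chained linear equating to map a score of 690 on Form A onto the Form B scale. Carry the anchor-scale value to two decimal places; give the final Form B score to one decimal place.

699.6

Form A → anchor (Population P): v = (3.5/86.1)(690 − 527.6) + 8.7 = 15.30
anchor → Form B (Population Q): y = (102.6/4.5)(15.30 − 6.4) + 496.7 = 699.6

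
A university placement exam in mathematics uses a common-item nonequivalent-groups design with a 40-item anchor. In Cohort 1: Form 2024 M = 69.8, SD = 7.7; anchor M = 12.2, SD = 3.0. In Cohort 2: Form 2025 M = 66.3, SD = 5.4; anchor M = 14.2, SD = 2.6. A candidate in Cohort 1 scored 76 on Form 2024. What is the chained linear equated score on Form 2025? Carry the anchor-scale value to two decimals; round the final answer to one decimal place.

Form 2024 → anchor (Cohort 1): v = (3.0/7.7)(76 − 69.8) + 12.2 = 14.62
anchor → Form 2025 (Cohort 2): y = (5.4/2.6)(14.62 − 14.2) + 66.3 = 67.2

67.2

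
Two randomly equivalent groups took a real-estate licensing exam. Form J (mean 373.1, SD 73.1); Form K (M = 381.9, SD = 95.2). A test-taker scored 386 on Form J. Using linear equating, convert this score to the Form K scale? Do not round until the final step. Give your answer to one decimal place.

398.7

Linear equating: y = (SD_Y/SD_X)(x − M_X) + M_Y
y = (95.2/73.1)(386 − 373.1) + 381.9
y = 1.302326 × 12.9 + 381.9 = 16.8000 + 381.9 = 398.7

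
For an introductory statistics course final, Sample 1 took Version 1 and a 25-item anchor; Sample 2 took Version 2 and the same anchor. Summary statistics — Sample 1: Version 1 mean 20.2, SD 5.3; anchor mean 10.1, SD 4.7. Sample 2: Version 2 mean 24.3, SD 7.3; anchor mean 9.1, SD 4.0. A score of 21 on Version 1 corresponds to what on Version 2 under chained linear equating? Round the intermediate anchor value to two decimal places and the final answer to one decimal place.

27.4

Version 1 → anchor (Sample 1): v = (4.7/5.3)(21 − 20.2) + 10.1 = 10.81
anchor → Version 2 (Sample 2): y = (7.3/4.0)(10.81 − 9.1) + 24.3 = 27.4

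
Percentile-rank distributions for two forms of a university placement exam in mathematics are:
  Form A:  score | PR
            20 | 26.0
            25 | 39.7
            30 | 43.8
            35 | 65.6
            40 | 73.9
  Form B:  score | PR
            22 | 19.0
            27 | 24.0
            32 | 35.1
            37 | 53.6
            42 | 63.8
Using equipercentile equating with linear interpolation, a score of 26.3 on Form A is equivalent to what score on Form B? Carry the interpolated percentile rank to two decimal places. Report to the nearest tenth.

PR of 26.3 on Form A: 39.7 + (26.3 − 25)/(30 − 25) × (43.8 − 39.7) = 40.77
On Form B, PR 40.77 falls between score 32 (PR 35.1) and 37 (PR 53.6).
Interpolate: 32 + (40.77 − 35.1)/(53.6 − 35.1) × (37 − 32) = 33.5

33.5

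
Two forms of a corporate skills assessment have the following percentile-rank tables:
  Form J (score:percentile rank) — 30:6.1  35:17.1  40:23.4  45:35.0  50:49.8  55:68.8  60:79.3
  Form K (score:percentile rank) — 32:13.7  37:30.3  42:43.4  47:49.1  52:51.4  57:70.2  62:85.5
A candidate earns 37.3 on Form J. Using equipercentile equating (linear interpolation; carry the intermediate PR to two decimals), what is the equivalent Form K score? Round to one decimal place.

PR of 37.3 on Form J: 17.1 + (37.3 − 35)/(40 − 35) × (23.4 − 17.1) = 20.00
On Form K, PR 20.00 falls between score 32 (PR 13.7) and 37 (PR 30.3).
Interpolate: 32 + (20.00 − 13.7)/(30.3 − 13.7) × (37 − 32) = 33.9

33.9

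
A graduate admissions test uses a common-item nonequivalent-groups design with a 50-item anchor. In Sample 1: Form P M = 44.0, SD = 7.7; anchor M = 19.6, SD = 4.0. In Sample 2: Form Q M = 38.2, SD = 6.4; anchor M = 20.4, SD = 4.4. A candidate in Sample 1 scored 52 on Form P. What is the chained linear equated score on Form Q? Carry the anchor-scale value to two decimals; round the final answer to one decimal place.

43.1

Form P → anchor (Sample 1): v = (4.0/7.7)(52 − 44.0) + 19.6 = 23.76
anchor → Form Q (Sample 2): y = (6.4/4.4)(23.76 − 20.4) + 38.2 = 43.1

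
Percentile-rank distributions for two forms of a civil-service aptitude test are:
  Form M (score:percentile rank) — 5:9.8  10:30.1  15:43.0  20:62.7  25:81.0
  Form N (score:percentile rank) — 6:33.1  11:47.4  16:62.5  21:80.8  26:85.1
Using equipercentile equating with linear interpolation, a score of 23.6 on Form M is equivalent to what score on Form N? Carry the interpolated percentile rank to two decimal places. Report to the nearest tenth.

19.7

PR of 23.6 on Form M: 62.7 + (23.6 − 20)/(25 − 20) × (81.0 − 62.7) = 75.88
On Form N, PR 75.88 falls between score 16 (PR 62.5) and 21 (PR 80.8).
Interpolate: 16 + (75.88 − 62.5)/(80.8 − 62.5) × (21 − 16) = 19.7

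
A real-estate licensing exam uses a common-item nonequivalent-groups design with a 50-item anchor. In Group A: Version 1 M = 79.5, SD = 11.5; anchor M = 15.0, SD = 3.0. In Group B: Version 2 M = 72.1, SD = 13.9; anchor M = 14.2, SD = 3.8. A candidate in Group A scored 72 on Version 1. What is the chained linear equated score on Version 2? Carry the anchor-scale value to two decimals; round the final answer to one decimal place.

Version 1 → anchor (Group A): v = (3.0/11.5)(72 − 79.5) + 15.0 = 13.04
anchor → Version 2 (Group B): y = (13.9/3.8)(13.04 − 14.2) + 72.1 = 67.9

67.9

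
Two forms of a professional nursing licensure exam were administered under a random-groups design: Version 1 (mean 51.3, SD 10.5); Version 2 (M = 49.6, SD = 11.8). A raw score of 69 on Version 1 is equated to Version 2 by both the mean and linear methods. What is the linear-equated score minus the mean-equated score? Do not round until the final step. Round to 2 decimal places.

Mean-equated: 69 + (49.6 − 51.3) = 67.30
Linear-equated: (11.8/10.5)(69 − 51.3) + 49.6 = 69.491
Difference = 69.491 − 67.30 = 2.19

2.19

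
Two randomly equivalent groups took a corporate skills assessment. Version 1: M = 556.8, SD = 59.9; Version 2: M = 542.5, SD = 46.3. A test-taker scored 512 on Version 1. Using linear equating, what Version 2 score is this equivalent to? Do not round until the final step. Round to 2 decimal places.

507.87

Linear equating: y = (SD_Y/SD_X)(x − M_X) + M_Y
y = (46.3/59.9)(512 − 556.8) + 542.5
y = 0.772955 × -44.8 + 542.5 = -34.6284 + 542.5 = 507.87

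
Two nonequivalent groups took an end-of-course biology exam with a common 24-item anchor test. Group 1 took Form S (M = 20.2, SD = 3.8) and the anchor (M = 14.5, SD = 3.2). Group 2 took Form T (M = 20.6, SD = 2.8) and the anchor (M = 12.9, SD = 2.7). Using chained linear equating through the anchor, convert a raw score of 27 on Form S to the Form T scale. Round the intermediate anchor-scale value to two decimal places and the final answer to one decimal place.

Form S → anchor (Group 1): v = (3.2/3.8)(27 − 20.2) + 14.5 = 20.23
anchor → Form T (Group 2): y = (2.8/2.7)(20.23 − 12.9) + 20.6 = 28.2

28.2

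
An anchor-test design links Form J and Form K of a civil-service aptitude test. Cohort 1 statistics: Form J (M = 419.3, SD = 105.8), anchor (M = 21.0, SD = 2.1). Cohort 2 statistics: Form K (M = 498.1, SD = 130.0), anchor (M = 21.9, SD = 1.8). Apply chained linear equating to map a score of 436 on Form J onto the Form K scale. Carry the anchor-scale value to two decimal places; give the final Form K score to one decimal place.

456.9

Form J → anchor (Cohort 1): v = (2.1/105.8)(436 − 419.3) + 21.0 = 21.33
anchor → Form K (Cohort 2): y = (130.0/1.8)(21.33 − 21.9) + 498.1 = 456.9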